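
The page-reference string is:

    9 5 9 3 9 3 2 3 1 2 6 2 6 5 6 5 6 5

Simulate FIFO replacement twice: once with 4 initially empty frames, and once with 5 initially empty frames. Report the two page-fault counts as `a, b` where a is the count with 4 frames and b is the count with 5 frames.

4 frames: F F . F . . F . F . F . . F . . . . → 7 faults.
5 frames: F F . F . . F . F . F . . . . . . . → 6 faults.
6 < 7: adding a frame reduced faults, as is typical.

7, 6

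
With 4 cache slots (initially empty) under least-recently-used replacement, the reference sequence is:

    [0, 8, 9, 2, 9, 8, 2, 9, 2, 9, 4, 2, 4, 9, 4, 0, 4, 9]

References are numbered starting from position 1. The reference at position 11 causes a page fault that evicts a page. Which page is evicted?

0

pos 1: 0 → fault, frames {0}
pos 2: 8 → fault, frames {0,8}
pos 3: 9 → fault, frames {0,8,9}
pos 4: 2 → fault, frames {0,8,9,2}
pos 5: 9 → hit
pos 6: 8 → hit
pos 7: 2 → hit
pos 8: 9 → hit
pos 9: 2 → hit
pos 10: 9 → hit
pos 11: 4 → fault, evict 0, frames {8,2,9,4}
At position 11, page 0 is evicted.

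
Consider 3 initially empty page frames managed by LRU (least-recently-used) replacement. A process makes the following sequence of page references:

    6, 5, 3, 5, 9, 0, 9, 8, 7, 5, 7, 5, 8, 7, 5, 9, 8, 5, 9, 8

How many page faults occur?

10

6 → miss, frames {6}
5 → miss, frames {6,5}
3 → miss, frames {6,5,3}
5 → hit
9 → miss, evict 6, frames {3,5,9}
0 → miss, evict 3, frames {5,9,0}
9 → hit
8 → miss, evict 5, frames {0,9,8}
7 → miss, evict 0, frames {9,8,7}
5 → miss, evict 9, frames {8,7,5}
7 → hit
5 → hit
8 → hit
7 → hit
5 → hit
9 → miss, evict 8, frames {7,5,9}
8 → miss, evict 7, frames {5,9,8}
5 → hit
9 → hit
8 → hit
Page faults: 10.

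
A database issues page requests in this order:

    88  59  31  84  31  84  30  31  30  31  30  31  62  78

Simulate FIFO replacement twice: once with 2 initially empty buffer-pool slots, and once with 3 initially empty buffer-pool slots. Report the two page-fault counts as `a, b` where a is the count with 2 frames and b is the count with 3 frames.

8, 7

2 frames: F F F F . . F F . . . . F F → 8 faults.
3 frames: F F F F . . F . . . . . F F → 7 faults.
7 < 8: adding a frame reduced faults, as is typical.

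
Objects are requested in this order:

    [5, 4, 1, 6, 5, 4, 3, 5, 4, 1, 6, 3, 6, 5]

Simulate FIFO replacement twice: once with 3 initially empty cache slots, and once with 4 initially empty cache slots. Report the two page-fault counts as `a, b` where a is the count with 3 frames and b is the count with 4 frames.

3 frames: F F F F F F F . . F F . . F → 10 faults.
4 frames: F F F F . . F F F F F F . F → 11 faults.
11 > 10: adding a frame increased faults — Belady's anomaly.

10, 11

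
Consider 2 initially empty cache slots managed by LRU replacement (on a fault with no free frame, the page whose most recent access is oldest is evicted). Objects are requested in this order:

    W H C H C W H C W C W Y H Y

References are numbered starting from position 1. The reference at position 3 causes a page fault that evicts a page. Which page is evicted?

pos 1: W → fault, frames [W]
pos 2: H → fault, frames [W, H]
pos 3: C → fault, evict W, frames [H, C]
At position 3, page W is evicted.

W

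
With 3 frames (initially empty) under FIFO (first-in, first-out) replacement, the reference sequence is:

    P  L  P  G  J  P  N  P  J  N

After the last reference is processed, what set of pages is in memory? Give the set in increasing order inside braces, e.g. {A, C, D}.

P: miss, frames {P}
L: miss, frames {P,L}
P: hit
G: miss, frames {P,L,G}
J: miss, evict P, frames {L,G,J}
P: miss, evict L, frames {G,J,P}
N: miss, evict G, frames {J,P,N}
P: hit
J: hit
N: hit

{J, N, P}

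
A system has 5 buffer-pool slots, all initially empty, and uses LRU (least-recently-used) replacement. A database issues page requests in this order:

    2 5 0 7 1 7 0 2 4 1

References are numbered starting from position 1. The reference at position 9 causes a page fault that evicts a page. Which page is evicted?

pos 1: 2 -> fault, frames {2}
pos 2: 5 -> fault, frames {2,5}
pos 3: 0 -> fault, frames {2,5,0}
pos 4: 7 -> fault, frames {2,5,0,7}
pos 5: 1 -> fault, frames {2,5,0,7,1}
pos 6: 7 -> hit
pos 7: 0 -> hit
pos 8: 2 -> hit
pos 9: 4 -> fault, evict 5, frames {1,7,0,2,4}
At position 9, page 5 is evicted.

5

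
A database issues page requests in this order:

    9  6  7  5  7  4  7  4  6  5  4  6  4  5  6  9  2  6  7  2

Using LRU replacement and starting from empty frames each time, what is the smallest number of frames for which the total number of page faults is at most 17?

2

f=1: 20 faults
f=2: 16 faults
f=3: 10 faults
f=4: 8 faults
f=5: 7 faults
f=6: 6 faults
Smallest f with faults ≤ 17 is 2.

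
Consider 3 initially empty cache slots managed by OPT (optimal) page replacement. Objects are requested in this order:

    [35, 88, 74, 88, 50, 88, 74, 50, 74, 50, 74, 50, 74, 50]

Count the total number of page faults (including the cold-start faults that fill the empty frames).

4

35 -> fault, frames (35)
88 -> fault, frames (35 88)
74 -> fault, frames (35 88 74)
88 -> hit
50 -> fault, evict 35, frames (88 74 50)
88 -> hit
74 -> hit
50 -> hit
74 -> hit
50 -> hit
74 -> hit
50 -> hit
74 -> hit
50 -> hit
Page faults: 4.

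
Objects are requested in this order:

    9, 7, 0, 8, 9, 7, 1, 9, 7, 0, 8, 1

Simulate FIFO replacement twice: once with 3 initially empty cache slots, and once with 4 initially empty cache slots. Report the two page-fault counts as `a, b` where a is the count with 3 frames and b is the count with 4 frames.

9, 10

3 frames: F F F F F F F . . F F . → 9 faults.
4 frames: F F F F . . F F F F F F → 10 faults.
10 > 9: adding a frame increased faults — Belady's anomaly.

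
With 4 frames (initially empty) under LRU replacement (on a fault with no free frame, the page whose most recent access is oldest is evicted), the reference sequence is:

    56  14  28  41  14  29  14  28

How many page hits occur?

56 -> miss, frames [56]
14 -> miss, frames [56, 14]
28 -> miss, frames [56, 14, 28]
41 -> miss, frames [56, 14, 28, 41]
14 -> hit
29 -> miss, evict 56, frames [28, 41, 14, 29]
14 -> hit
28 -> hit
Hits: 3.

3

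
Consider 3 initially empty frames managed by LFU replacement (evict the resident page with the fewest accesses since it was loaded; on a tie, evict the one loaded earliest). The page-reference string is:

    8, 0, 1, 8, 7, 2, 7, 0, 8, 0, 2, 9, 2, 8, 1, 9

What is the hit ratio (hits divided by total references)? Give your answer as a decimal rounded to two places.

0.31

8 → miss, frames {8}
0 → miss, frames {8,0}
1 → miss, frames {8,0,1}
8 → hit
7 → miss, evict 0, frames {8,1,7}
2 → miss, evict 1, frames {8,7,2}
7 → hit
0 → miss, evict 2, frames {8,7,0}
8 → hit
0 → hit
2 → miss, evict 7, frames {8,0,2}
9 → miss, evict 2, frames {8,0,9}
2 → miss, evict 9, frames {8,0,2}
8 → hit
1 → miss, evict 2, frames {8,0,1}
9 → miss, evict 1, frames {8,0,9}
Hits: 5 of 16 references → 5/16 = 0.3125.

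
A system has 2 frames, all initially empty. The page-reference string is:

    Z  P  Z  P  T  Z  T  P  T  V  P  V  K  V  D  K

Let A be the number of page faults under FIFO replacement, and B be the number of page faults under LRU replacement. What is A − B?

2

Under FIFO: F F . . F F . F F F F . F F F F → 12 faults.
Under LRU: F F . . F F . F . F F . F . F F → 10 faults.
A − B = 12 − 10 = 2.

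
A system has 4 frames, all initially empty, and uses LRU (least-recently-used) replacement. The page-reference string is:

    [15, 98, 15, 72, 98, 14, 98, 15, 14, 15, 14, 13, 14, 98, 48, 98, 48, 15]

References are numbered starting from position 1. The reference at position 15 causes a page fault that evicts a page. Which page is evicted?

pos 1: 15: miss, frames (15)
pos 2: 98: miss, frames (15 98)
pos 3: 15: hit
pos 4: 72: miss, frames (98 15 72)
pos 5: 98: hit
pos 6: 14: miss, frames (15 72 98 14)
pos 7: 98: hit
pos 8: 15: hit
pos 9: 14: hit
pos 10: 15: hit
pos 11: 14: hit
pos 12: 13: miss, evict 72, frames (98 15 14 13)
pos 13: 14: hit
pos 14: 98: hit
pos 15: 48: miss, evict 15, frames (13 14 98 48)
At position 15, page 15 is evicted.

15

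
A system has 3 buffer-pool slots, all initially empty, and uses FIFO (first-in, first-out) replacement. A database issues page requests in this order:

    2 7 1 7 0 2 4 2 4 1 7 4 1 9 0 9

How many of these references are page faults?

2: fault, frames (2)
7: fault, frames (2 7)
1: fault, frames (2 7 1)
7: hit
0: fault, evict 2, frames (7 1 0)
2: fault, evict 7, frames (1 0 2)
4: fault, evict 1, frames (0 2 4)
2: hit
4: hit
1: fault, evict 0, frames (2 4 1)
7: fault, evict 2, frames (4 1 7)
4: hit
1: hit
9: fault, evict 4, frames (1 7 9)
0: fault, evict 1, frames (7 9 0)
9: hit
Page faults: 10.

10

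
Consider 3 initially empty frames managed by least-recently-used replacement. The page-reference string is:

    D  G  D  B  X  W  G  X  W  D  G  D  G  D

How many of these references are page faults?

8

D -> fault, frames (D)
G -> fault, frames (D G)
D -> hit
B -> fault, frames (G D B)
X -> fault, evict G, frames (D B X)
W -> fault, evict D, frames (B X W)
G -> fault, evict B, frames (X W G)
X -> hit
W -> hit
D -> fault, evict G, frames (X W D)
G -> fault, evict X, frames (W D G)
D -> hit
G -> hit
D -> hit
Page faults: 8.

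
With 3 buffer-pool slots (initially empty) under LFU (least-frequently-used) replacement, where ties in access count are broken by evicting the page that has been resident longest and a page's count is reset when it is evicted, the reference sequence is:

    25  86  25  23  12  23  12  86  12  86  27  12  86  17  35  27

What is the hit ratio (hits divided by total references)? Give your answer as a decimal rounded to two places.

25 → fault, frames {25}
86 → fault, frames {25,86}
25 → hit
23 → fault, frames {25,86,23}
12 → fault, evict 86, frames {25,23,12}
23 → hit
12 → hit
86 → fault, evict 25, frames {23,12,86}
12 → hit
86 → hit
27 → fault, evict 23, frames {12,86,27}
12 → hit
86 → hit
17 → fault, evict 27, frames {12,86,17}
35 → fault, evict 17, frames {12,86,35}
27 → fault, evict 35, frames {12,86,27}
Hits: 7 of 16 references → 7/16 = 0.4375.

0.44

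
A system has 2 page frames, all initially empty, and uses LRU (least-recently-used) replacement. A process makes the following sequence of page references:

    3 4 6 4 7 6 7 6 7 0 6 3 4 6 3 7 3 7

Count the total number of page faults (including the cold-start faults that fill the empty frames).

12

3 → miss, frames {3}
4 → miss, frames {3,4}
6 → miss, evict 3, frames {4,6}
4 → hit
7 → miss, evict 6, frames {4,7}
6 → miss, evict 4, frames {7,6}
7 → hit
6 → hit
7 → hit
0 → miss, evict 6, frames {7,0}
6 → miss, evict 7, frames {0,6}
3 → miss, evict 0, frames {6,3}
4 → miss, evict 6, frames {3,4}
6 → miss, evict 3, frames {4,6}
3 → miss, evict 4, frames {6,3}
7 → miss, evict 6, frames {3,7}
3 → hit
7 → hit
Page faults: 12.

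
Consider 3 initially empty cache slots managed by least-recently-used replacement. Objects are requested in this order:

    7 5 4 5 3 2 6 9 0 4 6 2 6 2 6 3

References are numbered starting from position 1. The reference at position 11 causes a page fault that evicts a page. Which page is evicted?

pos 1: 7 -> miss, frames [7]
pos 2: 5 -> miss, frames [7, 5]
pos 3: 4 -> miss, frames [7, 5, 4]
pos 4: 5 -> hit
pos 5: 3 -> miss, evict 7, frames [4, 5, 3]
pos 6: 2 -> miss, evict 4, frames [5, 3, 2]
pos 7: 6 -> miss, evict 5, frames [3, 2, 6]
pos 8: 9 -> miss, evict 3, frames [2, 6, 9]
pos 9: 0 -> miss, evict 2, frames [6, 9, 0]
pos 10: 4 -> miss, evict 6, frames [9, 0, 4]
pos 11: 6 -> miss, evict 9, frames [0, 4, 6]
At position 11, page 9 is evicted.

9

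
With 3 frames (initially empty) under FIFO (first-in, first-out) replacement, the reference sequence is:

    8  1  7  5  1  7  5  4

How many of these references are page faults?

8 -> miss, frames (8)
1 -> miss, frames (8 1)
7 -> miss, frames (8 1 7)
5 -> miss, evict 8, frames (1 7 5)
1 -> hit
7 -> hit
5 -> hit
4 -> miss, evict 1, frames (7 5 4)
Page faults: 5.

5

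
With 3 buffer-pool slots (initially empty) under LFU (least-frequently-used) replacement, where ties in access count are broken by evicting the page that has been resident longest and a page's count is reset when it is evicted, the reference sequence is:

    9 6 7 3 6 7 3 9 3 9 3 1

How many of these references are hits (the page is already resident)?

9: miss, frames {9}
6: miss, frames {9,6}
7: miss, frames {9,6,7}
3: miss, evict 9, frames {6,7,3}
6: hit
7: hit
3: hit
9: miss, evict 6, frames {7,3,9}
3: hit
9: hit
3: hit
1: miss, evict 7, frames {3,9,1}
Hits: 6.

6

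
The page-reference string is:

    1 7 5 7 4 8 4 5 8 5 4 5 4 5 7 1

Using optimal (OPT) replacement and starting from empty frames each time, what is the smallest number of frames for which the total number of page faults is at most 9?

2

f=1: 16 faults
f=2: 9 faults
f=3: 7 faults
f=4: 6 faults
f=5: 5 faults
Smallest f with faults ≤ 9 is 2.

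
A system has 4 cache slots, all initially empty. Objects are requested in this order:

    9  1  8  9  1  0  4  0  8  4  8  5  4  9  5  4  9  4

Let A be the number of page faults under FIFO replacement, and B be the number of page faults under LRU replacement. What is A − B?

Under FIFO: F F F . . F F . . . . F . F . . . . → 7 faults.
Under LRU: F F F . . F F . F . . F . F . . . . → 8 faults.
A − B = 7 − 8 = -1.

-1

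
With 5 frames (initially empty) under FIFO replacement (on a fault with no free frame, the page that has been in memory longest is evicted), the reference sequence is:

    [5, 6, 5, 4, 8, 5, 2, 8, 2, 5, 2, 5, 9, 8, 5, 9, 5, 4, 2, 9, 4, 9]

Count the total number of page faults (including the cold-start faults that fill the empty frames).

5: miss, frames [5]
6: miss, frames [5, 6]
5: hit
4: miss, frames [5, 6, 4]
8: miss, frames [5, 6, 4, 8]
5: hit
2: miss, frames [5, 6, 4, 8, 2]
8: hit
2: hit
5: hit
2: hit
5: hit
9: miss, evict 5, frames [6, 4, 8, 2, 9]
8: hit
5: miss, evict 6, frames [4, 8, 2, 9, 5]
9: hit
5: hit
4: hit
2: hit
9: hit
4: hit
9: hit
Page faults: 7.

7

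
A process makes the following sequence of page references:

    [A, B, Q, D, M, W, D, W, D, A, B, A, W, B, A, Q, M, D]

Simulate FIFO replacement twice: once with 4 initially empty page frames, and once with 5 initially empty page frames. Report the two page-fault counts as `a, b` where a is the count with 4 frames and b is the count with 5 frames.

11, 10

4 frames: F F F F F F . . . F F . . . . F F F → 11 faults.
5 frames: F F F F F F . . . F F . . . . F . F → 10 faults.
10 < 11: adding a frame reduced faults, as is typical.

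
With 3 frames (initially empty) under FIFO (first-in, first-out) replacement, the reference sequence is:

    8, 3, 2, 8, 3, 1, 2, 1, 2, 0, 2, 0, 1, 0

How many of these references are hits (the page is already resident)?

8 -> fault, frames {8}
3 -> fault, frames {8,3}
2 -> fault, frames {8,3,2}
8 -> hit
3 -> hit
1 -> fault, evict 8, frames {3,2,1}
2 -> hit
1 -> hit
2 -> hit
0 -> fault, evict 3, frames {2,1,0}
2 -> hit
0 -> hit
1 -> hit
0 -> hit
Hits: 9.

9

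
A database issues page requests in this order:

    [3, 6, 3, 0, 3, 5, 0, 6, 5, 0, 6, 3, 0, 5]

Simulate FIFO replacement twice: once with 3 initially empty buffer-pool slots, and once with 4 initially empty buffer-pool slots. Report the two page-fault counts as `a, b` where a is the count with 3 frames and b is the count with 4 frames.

3 frames: F F . F . F . . . . . F . . → 5 faults.
4 frames: F F . F . F . . . . . . . . → 4 faults.
4 < 5: adding a frame reduced faults, as is typical.

5, 4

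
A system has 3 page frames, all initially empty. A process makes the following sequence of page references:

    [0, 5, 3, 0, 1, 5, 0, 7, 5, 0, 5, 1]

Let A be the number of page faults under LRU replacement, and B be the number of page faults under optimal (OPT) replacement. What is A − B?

1

Under LRU: F F F . F F . F . . . F → 7 faults.
Under OPT: F F F . F . . F . . . F → 6 faults.
A − B = 7 − 6 = 1.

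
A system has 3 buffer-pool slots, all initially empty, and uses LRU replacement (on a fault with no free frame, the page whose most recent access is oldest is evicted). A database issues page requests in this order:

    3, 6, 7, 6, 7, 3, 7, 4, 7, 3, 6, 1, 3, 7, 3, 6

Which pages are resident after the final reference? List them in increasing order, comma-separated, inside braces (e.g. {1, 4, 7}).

3: fault, frames [3]
6: fault, frames [3, 6]
7: fault, frames [3, 6, 7]
6: hit
7: hit
3: hit
7: hit
4: fault, evict 6, frames [3, 7, 4]
7: hit
3: hit
6: fault, evict 4, frames [7, 3, 6]
1: fault, evict 7, frames [3, 6, 1]
3: hit
7: fault, evict 6, frames [1, 3, 7]
3: hit
6: fault, evict 1, frames [7, 3, 6]

{3, 6, 7}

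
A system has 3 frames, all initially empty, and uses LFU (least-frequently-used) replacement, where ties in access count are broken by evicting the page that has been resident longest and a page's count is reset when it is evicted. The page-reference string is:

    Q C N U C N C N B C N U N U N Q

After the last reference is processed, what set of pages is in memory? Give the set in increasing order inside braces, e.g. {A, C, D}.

{C, N, Q}

Q → fault, frames {Q}
C → fault, frames {Q,C}
N → fault, frames {Q,C,N}
U → fault, evict Q, frames {C,N,U}
C → hit
N → hit
C → hit
N → hit
B → fault, evict U, frames {C,N,B}
C → hit
N → hit
U → fault, evict B, frames {C,N,U}
N → hit
U → hit
N → hit
Q → fault, evict U, frames {C,N,Q}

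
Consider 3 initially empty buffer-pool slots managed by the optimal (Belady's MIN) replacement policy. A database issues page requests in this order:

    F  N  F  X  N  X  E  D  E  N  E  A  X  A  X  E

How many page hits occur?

F → miss, frames [F]
N → miss, frames [F, N]
F → hit
X → miss, frames [F, N, X]
N → hit
X → hit
E → miss, evict F, frames [N, X, E]
D → miss, evict X, frames [N, E, D]
E → hit
N → hit
E → hit
A → miss, evict D, frames [N, E, A]
X → miss, evict N, frames [E, A, X]
A → hit
X → hit
E → hit
Hits: 9.

9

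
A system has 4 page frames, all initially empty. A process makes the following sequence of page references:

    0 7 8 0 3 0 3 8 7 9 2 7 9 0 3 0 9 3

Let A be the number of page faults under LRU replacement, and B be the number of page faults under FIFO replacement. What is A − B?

-2

Under LRU: F F F . F . . . . F F . . F F . . . → 8 faults.
Under FIFO: F F F . F . . . . F F F . F F . F . → 10 faults.
A − B = 8 − 10 = -2.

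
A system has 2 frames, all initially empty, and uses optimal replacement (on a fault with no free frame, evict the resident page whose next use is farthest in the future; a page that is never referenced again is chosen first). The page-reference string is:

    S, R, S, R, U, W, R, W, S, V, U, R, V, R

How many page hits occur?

6

S: miss, frames {S}
R: miss, frames {S,R}
S: hit
R: hit
U: miss, evict S, frames {R,U}
W: miss, evict U, frames {R,W}
R: hit
W: hit
S: miss, evict W, frames {R,S}
V: miss, evict S, frames {R,V}
U: miss, evict V, frames {R,U}
R: hit
V: miss, evict U, frames {R,V}
R: hit
Hits: 6.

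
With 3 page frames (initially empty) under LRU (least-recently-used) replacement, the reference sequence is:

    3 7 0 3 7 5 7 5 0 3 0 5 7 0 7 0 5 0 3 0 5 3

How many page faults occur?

8

3: fault, frames {3}
7: fault, frames {3,7}
0: fault, frames {3,7,0}
3: hit
7: hit
5: fault, evict 0, frames {3,7,5}
7: hit
5: hit
0: fault, evict 3, frames {7,5,0}
3: fault, evict 7, frames {5,0,3}
0: hit
5: hit
7: fault, evict 3, frames {0,5,7}
0: hit
7: hit
0: hit
5: hit
0: hit
3: fault, evict 7, frames {5,0,3}
0: hit
5: hit
3: hit
Page faults: 8.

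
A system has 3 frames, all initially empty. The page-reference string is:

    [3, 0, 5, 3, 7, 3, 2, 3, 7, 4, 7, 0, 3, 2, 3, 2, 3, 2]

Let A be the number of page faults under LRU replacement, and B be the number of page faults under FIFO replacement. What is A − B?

-2

Under LRU: F F F . F . F . . F . F F F . . . . → 9 faults.
Under FIFO: F F F . F F F . . F F F F F . . . . → 11 faults.
A − B = 9 − 11 = -2.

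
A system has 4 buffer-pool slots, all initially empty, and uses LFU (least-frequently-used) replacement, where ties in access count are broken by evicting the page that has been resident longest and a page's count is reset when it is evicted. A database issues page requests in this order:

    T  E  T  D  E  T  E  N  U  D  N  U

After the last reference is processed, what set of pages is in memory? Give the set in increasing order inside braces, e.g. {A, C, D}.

T -> fault, frames {T}
E -> fault, frames {T,E}
T -> hit
D -> fault, frames {T,E,D}
E -> hit
T -> hit
E -> hit
N -> fault, frames {T,E,D,N}
U -> fault, evict D, frames {T,E,N,U}
D -> fault, evict N, frames {T,E,U,D}
N -> fault, evict U, frames {T,E,D,N}
U -> fault, evict D, frames {T,E,N,U}

{E, N, T, U}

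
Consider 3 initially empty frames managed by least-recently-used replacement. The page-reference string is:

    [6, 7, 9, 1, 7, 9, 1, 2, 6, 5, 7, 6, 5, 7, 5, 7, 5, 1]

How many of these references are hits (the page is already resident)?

6 -> fault, frames {6}
7 -> fault, frames {6,7}
9 -> fault, frames {6,7,9}
1 -> fault, evict 6, frames {7,9,1}
7 -> hit
9 -> hit
1 -> hit
2 -> fault, evict 7, frames {9,1,2}
6 -> fault, evict 9, frames {1,2,6}
5 -> fault, evict 1, frames {2,6,5}
7 -> fault, evict 2, frames {6,5,7}
6 -> hit
5 -> hit
7 -> hit
5 -> hit
7 -> hit
5 -> hit
1 -> fault, evict 6, frames {7,5,1}
Hits: 9.

9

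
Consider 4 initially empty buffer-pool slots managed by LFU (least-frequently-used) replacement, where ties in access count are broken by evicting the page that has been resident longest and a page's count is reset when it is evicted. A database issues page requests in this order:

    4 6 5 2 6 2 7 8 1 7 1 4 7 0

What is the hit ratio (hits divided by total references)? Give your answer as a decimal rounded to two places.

0.21

4 -> miss, frames [4]
6 -> miss, frames [4, 6]
5 -> miss, frames [4, 6, 5]
2 -> miss, frames [4, 6, 5, 2]
6 -> hit
2 -> hit
7 -> miss, evict 4, frames [6, 5, 2, 7]
8 -> miss, evict 5, frames [6, 2, 7, 8]
1 -> miss, evict 7, frames [6, 2, 8, 1]
7 -> miss, evict 8, frames [6, 2, 1, 7]
1 -> hit
4 -> miss, evict 7, frames [6, 2, 1, 4]
7 -> miss, evict 4, frames [6, 2, 1, 7]
0 -> miss, evict 7, frames [6, 2, 1, 0]
Hits: 3 of 14 references → 3/14 = 0.2143.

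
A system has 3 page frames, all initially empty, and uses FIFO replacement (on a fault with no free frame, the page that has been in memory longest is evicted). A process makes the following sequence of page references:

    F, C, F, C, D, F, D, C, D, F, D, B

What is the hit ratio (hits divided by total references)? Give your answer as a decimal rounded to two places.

0.67

F → miss, frames [F]
C → miss, frames [F, C]
F → hit
C → hit
D → miss, frames [F, C, D]
F → hit
D → hit
C → hit
D → hit
F → hit
D → hit
B → miss, evict F, frames [C, D, B]
Hits: 8 of 12 references → 8/12 = 0.6667.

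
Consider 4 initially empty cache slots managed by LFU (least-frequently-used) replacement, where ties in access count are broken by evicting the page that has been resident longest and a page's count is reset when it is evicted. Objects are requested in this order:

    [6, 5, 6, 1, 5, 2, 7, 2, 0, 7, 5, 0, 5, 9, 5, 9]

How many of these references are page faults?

6: fault, frames {6}
5: fault, frames {6,5}
6: hit
1: fault, frames {6,5,1}
5: hit
2: fault, frames {6,5,1,2}
7: fault, evict 1, frames {6,5,2,7}
2: hit
0: fault, evict 7, frames {6,5,2,0}
7: fault, evict 0, frames {6,5,2,7}
5: hit
0: fault, evict 7, frames {6,5,2,0}
5: hit
9: fault, evict 0, frames {6,5,2,9}
5: hit
9: hit
Page faults: 9.

9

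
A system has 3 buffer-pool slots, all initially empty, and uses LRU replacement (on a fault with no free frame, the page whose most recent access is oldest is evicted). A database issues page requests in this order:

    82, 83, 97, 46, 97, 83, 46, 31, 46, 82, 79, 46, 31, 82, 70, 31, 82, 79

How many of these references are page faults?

11

82 -> fault, frames (82)
83 -> fault, frames (82 83)
97 -> fault, frames (82 83 97)
46 -> fault, evict 82, frames (83 97 46)
97 -> hit
83 -> hit
46 -> hit
31 -> fault, evict 97, frames (83 46 31)
46 -> hit
82 -> fault, evict 83, frames (31 46 82)
79 -> fault, evict 31, frames (46 82 79)
46 -> hit
31 -> fault, evict 82, frames (79 46 31)
82 -> fault, evict 79, frames (46 31 82)
70 -> fault, evict 46, frames (31 82 70)
31 -> hit
82 -> hit
79 -> fault, evict 70, frames (31 82 79)
Page faults: 11.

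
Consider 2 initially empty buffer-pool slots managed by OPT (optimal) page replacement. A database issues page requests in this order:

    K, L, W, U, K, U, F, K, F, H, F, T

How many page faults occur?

K → fault, frames (K)
L → fault, frames (K L)
W → fault, evict L, frames (K W)
U → fault, evict W, frames (K U)
K → hit
U → hit
F → fault, evict U, frames (K F)
K → hit
F → hit
H → fault, evict K, frames (F H)
F → hit
T → fault, evict H, frames (F T)
Page faults: 7.

7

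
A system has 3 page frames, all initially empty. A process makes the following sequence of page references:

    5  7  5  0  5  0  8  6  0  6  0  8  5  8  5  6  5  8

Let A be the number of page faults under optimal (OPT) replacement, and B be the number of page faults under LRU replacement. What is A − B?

-1

Under OPT: F F . F . . F F . . . . F . . . . . → 6 faults.
Under LRU: F F . F . . F F . . . . F . . F . . → 7 faults.
A − B = 6 − 7 = -1.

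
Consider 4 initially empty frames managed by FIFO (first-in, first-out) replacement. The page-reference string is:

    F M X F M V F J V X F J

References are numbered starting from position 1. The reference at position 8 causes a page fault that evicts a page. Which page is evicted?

F

pos 1: F: miss, frames {F}
pos 2: M: miss, frames {F,M}
pos 3: X: miss, frames {F,M,X}
pos 4: F: hit
pos 5: M: hit
pos 6: V: miss, frames {F,M,X,V}
pos 7: F: hit
pos 8: J: miss, evict F, frames {M,X,V,J}
At position 8, page F is evicted.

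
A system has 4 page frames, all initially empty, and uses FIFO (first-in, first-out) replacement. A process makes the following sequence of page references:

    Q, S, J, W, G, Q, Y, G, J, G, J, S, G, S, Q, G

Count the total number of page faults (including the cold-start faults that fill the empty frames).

Q → fault, frames [Q]
S → fault, frames [Q, S]
J → fault, frames [Q, S, J]
W → fault, frames [Q, S, J, W]
G → fault, evict Q, frames [S, J, W, G]
Q → fault, evict S, frames [J, W, G, Q]
Y → fault, evict J, frames [W, G, Q, Y]
G → hit
J → fault, evict W, frames [G, Q, Y, J]
G → hit
J → hit
S → fault, evict G, frames [Q, Y, J, S]
G → fault, evict Q, frames [Y, J, S, G]
S → hit
Q → fault, evict Y, frames [J, S, G, Q]
G → hit
Page faults: 11.

11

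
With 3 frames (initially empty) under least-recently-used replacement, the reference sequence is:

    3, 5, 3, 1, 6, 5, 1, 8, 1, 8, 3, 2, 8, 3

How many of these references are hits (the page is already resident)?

6

3: miss, frames (3)
5: miss, frames (3 5)
3: hit
1: miss, frames (5 3 1)
6: miss, evict 5, frames (3 1 6)
5: miss, evict 3, frames (1 6 5)
1: hit
8: miss, evict 6, frames (5 1 8)
1: hit
8: hit
3: miss, evict 5, frames (1 8 3)
2: miss, evict 1, frames (8 3 2)
8: hit
3: hit
Hits: 6.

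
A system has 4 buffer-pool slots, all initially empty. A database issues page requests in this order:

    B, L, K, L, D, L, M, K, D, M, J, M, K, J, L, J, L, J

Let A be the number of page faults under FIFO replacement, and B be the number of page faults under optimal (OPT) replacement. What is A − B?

Under FIFO: F F F . F . F . . . F . . . F . . . → 7 faults.
Under OPT: F F F . F . F . . . F . . . . . . . → 6 faults.
A − B = 7 − 6 = 1.

1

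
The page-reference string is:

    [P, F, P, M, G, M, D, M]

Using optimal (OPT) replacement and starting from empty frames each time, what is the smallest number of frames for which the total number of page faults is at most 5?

f=1: 8 faults
f=2: 5 faults
f=3: 5 faults
f=4: 5 faults
f=5: 5 faults
Smallest f with faults ≤ 5 is 2.

2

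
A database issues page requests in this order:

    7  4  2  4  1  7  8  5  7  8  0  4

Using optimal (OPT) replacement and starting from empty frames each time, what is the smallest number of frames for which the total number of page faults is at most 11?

f=1: 12 faults
f=2: 10 faults
f=3: 8 faults
f=4: 7 faults
f=5: 7 faults
f=6: 7 faults
f=7: 7 faults
Smallest f with faults ≤ 11 is 2.

2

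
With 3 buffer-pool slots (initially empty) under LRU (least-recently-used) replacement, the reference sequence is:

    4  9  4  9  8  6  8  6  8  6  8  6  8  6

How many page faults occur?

4

4 -> fault, frames (4)
9 -> fault, frames (4 9)
4 -> hit
9 -> hit
8 -> fault, frames (4 9 8)
6 -> fault, evict 4, frames (9 8 6)
8 -> hit
6 -> hit
8 -> hit
6 -> hit
8 -> hit
6 -> hit
8 -> hit
6 -> hit
Page faults: 4.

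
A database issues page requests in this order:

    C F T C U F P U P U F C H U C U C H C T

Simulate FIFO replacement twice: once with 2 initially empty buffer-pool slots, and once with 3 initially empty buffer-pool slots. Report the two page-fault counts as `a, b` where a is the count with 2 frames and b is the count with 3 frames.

2 frames: F F F F F F F F . . F F F F F . . F . F → 15 faults.
3 frames: F F F . F . F . . . F F F F . . . . . F → 10 faults.
10 < 15: adding a frame reduced faults, as is typical.

15, 10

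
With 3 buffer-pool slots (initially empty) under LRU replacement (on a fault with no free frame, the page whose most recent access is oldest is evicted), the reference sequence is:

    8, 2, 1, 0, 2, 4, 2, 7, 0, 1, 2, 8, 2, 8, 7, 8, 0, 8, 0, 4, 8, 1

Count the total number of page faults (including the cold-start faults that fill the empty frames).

8 → fault, frames [8]
2 → fault, frames [8, 2]
1 → fault, frames [8, 2, 1]
0 → fault, evict 8, frames [2, 1, 0]
2 → hit
4 → fault, evict 1, frames [0, 2, 4]
2 → hit
7 → fault, evict 0, frames [4, 2, 7]
0 → fault, evict 4, frames [2, 7, 0]
1 → fault, evict 2, frames [7, 0, 1]
2 → fault, evict 7, frames [0, 1, 2]
8 → fault, evict 0, frames [1, 2, 8]
2 → hit
8 → hit
7 → fault, evict 1, frames [2, 8, 7]
8 → hit
0 → fault, evict 2, frames [7, 8, 0]
8 → hit
0 → hit
4 → fault, evict 7, frames [8, 0, 4]
8 → hit
1 → fault, evict 0, frames [4, 8, 1]
Page faults: 14.

14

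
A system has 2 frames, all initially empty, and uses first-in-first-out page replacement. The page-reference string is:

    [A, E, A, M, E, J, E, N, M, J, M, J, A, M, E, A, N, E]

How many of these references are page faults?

A -> fault, frames [A]
E -> fault, frames [A, E]
A -> hit
M -> fault, evict A, frames [E, M]
E -> hit
J -> fault, evict E, frames [M, J]
E -> fault, evict M, frames [J, E]
N -> fault, evict J, frames [E, N]
M -> fault, evict E, frames [N, M]
J -> fault, evict N, frames [M, J]
M -> hit
J -> hit
A -> fault, evict M, frames [J, A]
M -> fault, evict J, frames [A, M]
E -> fault, evict A, frames [M, E]
A -> fault, evict M, frames [E, A]
N -> fault, evict E, frames [A, N]
E -> fault, evict A, frames [N, E]
Page faults: 14.

14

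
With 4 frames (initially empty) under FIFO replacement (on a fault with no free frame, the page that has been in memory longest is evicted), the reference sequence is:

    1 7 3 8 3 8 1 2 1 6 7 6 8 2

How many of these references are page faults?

10

1 -> fault, frames (1)
7 -> fault, frames (1 7)
3 -> fault, frames (1 7 3)
8 -> fault, frames (1 7 3 8)
3 -> hit
8 -> hit
1 -> hit
2 -> fault, evict 1, frames (7 3 8 2)
1 -> fault, evict 7, frames (3 8 2 1)
6 -> fault, evict 3, frames (8 2 1 6)
7 -> fault, evict 8, frames (2 1 6 7)
6 -> hit
8 -> fault, evict 2, frames (1 6 7 8)
2 -> fault, evict 1, frames (6 7 8 2)
Page faults: 10.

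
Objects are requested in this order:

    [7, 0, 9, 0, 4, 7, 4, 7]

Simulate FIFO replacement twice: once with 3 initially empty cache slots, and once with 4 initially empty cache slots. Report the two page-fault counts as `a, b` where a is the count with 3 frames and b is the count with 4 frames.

3 frames: F F F . F F . . → 5 faults.
4 frames: F F F . F . . . → 4 faults.
4 < 5: adding a frame reduced faults, as is typical.

5, 4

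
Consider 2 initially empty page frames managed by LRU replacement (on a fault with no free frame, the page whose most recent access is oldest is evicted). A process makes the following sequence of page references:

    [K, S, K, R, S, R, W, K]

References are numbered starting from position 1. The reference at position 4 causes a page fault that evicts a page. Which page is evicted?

S

pos 1: K → fault, frames [K]
pos 2: S → fault, frames [K, S]
pos 3: K → hit
pos 4: R → fault, evict S, frames [K, R]
At position 4, page S is evicted.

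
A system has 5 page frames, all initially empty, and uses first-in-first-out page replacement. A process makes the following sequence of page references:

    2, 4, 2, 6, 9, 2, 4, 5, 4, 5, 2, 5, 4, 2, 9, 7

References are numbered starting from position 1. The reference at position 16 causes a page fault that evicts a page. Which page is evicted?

2

pos 1: 2 -> miss, frames {2}
pos 2: 4 -> miss, frames {2,4}
pos 3: 2 -> hit
pos 4: 6 -> miss, frames {2,4,6}
pos 5: 9 -> miss, frames {2,4,6,9}
pos 6: 2 -> hit
pos 7: 4 -> hit
pos 8: 5 -> miss, frames {2,4,6,9,5}
pos 9: 4 -> hit
pos 10: 5 -> hit
pos 11: 2 -> hit
pos 12: 5 -> hit
pos 13: 4 -> hit
pos 14: 2 -> hit
pos 15: 9 -> hit
pos 16: 7 -> miss, evict 2, frames {4,6,9,5,7}
At position 16, page 2 is evicted.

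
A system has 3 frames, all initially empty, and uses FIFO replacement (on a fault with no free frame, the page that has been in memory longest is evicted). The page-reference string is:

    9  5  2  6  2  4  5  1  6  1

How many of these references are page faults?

8

9 → fault, frames [9]
5 → fault, frames [9, 5]
2 → fault, frames [9, 5, 2]
6 → fault, evict 9, frames [5, 2, 6]
2 → hit
4 → fault, evict 5, frames [2, 6, 4]
5 → fault, evict 2, frames [6, 4, 5]
1 → fault, evict 6, frames [4, 5, 1]
6 → fault, evict 4, frames [5, 1, 6]
1 → hit
Page faults: 8.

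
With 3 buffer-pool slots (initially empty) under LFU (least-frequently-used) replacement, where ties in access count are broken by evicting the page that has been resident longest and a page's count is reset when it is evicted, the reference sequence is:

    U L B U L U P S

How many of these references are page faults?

5

U: miss, frames {U}
L: miss, frames {U,L}
B: miss, frames {U,L,B}
U: hit
L: hit
U: hit
P: miss, evict B, frames {U,L,P}
S: miss, evict P, frames {U,L,S}
Page faults: 5.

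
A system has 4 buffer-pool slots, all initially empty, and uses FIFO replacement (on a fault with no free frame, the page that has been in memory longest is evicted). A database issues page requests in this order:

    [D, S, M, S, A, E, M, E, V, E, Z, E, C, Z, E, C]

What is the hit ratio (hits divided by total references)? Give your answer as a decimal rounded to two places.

0.50

D: fault, frames {D}
S: fault, frames {D,S}
M: fault, frames {D,S,M}
S: hit
A: fault, frames {D,S,M,A}
E: fault, evict D, frames {S,M,A,E}
M: hit
E: hit
V: fault, evict S, frames {M,A,E,V}
E: hit
Z: fault, evict M, frames {A,E,V,Z}
E: hit
C: fault, evict A, frames {E,V,Z,C}
Z: hit
E: hit
C: hit
Hits: 8 of 16 references → 8/16 = 0.5000.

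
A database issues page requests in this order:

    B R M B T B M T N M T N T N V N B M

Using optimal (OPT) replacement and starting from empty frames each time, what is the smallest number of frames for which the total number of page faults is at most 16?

f=1: 18 faults
f=2: 10 faults
f=3: 7 faults
f=4: 6 faults
f=5: 6 faults
f=6: 6 faults
Smallest f with faults ≤ 16 is 2.

2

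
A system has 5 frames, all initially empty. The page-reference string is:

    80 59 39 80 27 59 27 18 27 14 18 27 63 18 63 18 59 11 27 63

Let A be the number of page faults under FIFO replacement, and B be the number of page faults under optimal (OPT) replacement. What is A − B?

2

Under FIFO: F F F . F . . F . F . . F . . . F F F . → 10 faults.
Under OPT: F F F . F . . F . F . . F . . . . F . . → 8 faults.
A − B = 10 − 8 = 2.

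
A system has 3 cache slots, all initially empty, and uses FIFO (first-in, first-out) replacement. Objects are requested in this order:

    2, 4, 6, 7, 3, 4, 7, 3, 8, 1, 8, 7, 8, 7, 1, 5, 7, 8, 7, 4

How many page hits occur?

8

2 -> miss, frames (2)
4 -> miss, frames (2 4)
6 -> miss, frames (2 4 6)
7 -> miss, evict 2, frames (4 6 7)
3 -> miss, evict 4, frames (6 7 3)
4 -> miss, evict 6, frames (7 3 4)
7 -> hit
3 -> hit
8 -> miss, evict 7, frames (3 4 8)
1 -> miss, evict 3, frames (4 8 1)
8 -> hit
7 -> miss, evict 4, frames (8 1 7)
8 -> hit
7 -> hit
1 -> hit
5 -> miss, evict 8, frames (1 7 5)
7 -> hit
8 -> miss, evict 1, frames (7 5 8)
7 -> hit
4 -> miss, evict 7, frames (5 8 4)
Hits: 8.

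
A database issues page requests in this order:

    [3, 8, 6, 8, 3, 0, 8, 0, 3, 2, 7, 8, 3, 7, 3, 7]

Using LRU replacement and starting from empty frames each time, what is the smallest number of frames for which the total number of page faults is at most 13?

f=1: 16 faults
f=2: 12 faults
f=3: 8 faults
f=4: 7 faults
f=5: 6 faults
f=6: 6 faults
Smallest f with faults ≤ 13 is 2.

2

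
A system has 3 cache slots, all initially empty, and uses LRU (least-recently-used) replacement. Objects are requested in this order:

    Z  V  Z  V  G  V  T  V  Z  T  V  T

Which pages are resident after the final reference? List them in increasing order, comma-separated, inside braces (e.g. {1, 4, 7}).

{T, V, Z}

Z -> miss, frames {Z}
V -> miss, frames {Z,V}
Z -> hit
V -> hit
G -> miss, frames {Z,V,G}
V -> hit
T -> miss, evict Z, frames {G,V,T}
V -> hit
Z -> miss, evict G, frames {T,V,Z}
T -> hit
V -> hit
T -> hit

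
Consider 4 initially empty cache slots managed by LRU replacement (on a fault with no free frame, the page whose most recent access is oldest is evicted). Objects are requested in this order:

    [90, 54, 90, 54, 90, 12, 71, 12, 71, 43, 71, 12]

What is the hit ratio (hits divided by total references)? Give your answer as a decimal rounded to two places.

0.58

90 → miss, frames (90)
54 → miss, frames (90 54)
90 → hit
54 → hit
90 → hit
12 → miss, frames (54 90 12)
71 → miss, frames (54 90 12 71)
12 → hit
71 → hit
43 → miss, evict 54, frames (90 12 71 43)
71 → hit
12 → hit
Hits: 7 of 12 references → 7/12 = 0.5833.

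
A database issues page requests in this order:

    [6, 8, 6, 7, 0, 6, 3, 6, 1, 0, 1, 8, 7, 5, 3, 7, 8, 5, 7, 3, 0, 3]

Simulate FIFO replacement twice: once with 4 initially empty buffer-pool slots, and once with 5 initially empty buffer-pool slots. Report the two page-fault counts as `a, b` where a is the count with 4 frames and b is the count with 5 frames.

4 frames: F F . F F . F F F . . F F F F . . . . . F . → 12 faults.
5 frames: F F . F F . F . F . . . . F . . F . F . F F → 11 faults.
11 < 12: adding a frame reduced faults, as is typical.

12, 11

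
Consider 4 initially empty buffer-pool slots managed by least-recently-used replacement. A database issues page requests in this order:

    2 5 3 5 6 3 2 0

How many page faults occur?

2 → fault, frames (2)
5 → fault, frames (2 5)
3 → fault, frames (2 5 3)
5 → hit
6 → fault, frames (2 3 5 6)
3 → hit
2 → hit
0 → fault, evict 5, frames (6 3 2 0)
Page faults: 5.

5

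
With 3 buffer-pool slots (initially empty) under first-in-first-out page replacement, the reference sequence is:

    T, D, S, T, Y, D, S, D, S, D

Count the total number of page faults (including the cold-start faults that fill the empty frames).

T: fault, frames (T)
D: fault, frames (T D)
S: fault, frames (T D S)
T: hit
Y: fault, evict T, frames (D S Y)
D: hit
S: hit
D: hit
S: hit
D: hit
Page faults: 4.

4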